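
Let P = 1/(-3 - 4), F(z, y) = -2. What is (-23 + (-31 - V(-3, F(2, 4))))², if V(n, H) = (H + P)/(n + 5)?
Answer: 549081/196 ≈ 2801.4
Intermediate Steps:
P = -⅐ (P = 1/(-7) = -⅐ ≈ -0.14286)
V(n, H) = (-⅐ + H)/(5 + n) (V(n, H) = (H - ⅐)/(n + 5) = (-⅐ + H)/(5 + n))
(-23 + (-31 - V(-3, F(2, 4))))² = (-23 + (-31 - (-⅐ - 2)/(5 - 3)))² = (-23 + (-31 - (-15)/(2*7)))² = (-23 + (-31 - 1*(-15/14)))² = (-23 + (-31 + 15/14))² = (-23 - 419/14)² = (-741/14)² = 549081/196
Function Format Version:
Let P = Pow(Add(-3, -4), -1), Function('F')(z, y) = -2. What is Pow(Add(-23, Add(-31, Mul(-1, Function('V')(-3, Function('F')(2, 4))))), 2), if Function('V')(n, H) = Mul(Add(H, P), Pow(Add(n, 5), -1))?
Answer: Rational(549081, 196) ≈ 2801.4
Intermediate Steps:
P = Rational(-1, 7) (P = Pow(-7, -1) = Rational(-1, 7) ≈ -0.14286)
Function('V')(n, H) = Mul(Pow(Add(5, n), -1), Add(Rational(-1, 7), H)) (Function('V')(n, H) = Mul(Add(H, Rational(-1, 7)), Pow(Add(n, 5), -1)) = Mul(Add(Rational(-1, 7), H), Pow(Add(5, n), -1)) = Mul(Pow(Add(5, n), -1), Add(Rational(-1, 7), H)))
Pow(Add(-23, Add(-31, Mul(-1, Function('V')(-3, Function('F')(2, 4))))), 2) = Pow(Add(-23, Add(-31, Mul(-1, Mul(Pow(Add(5, -3), -1), Add(Rational(-1, 7), -2))))), 2) = Pow(Add(-23, Add(-31, Mul(-1, Mul(Pow(2, -1), Rational(-15, 7))))), 2) = Pow(Add(-23, Add(-31, Mul(-1, Mul(Rational(1, 2), Rational(-15, 7))))), 2) = Pow(Add(-23, Add(-31, Mul(-1, Rational(-15, 14)))), 2) = Pow(Add(-23, Add(-31, Rational(15, 14))), 2) = Pow(Add(-23, Rational(-419, 14)), 2) = Pow(Rational(-741, 14), 2) = Rational(549081, 196)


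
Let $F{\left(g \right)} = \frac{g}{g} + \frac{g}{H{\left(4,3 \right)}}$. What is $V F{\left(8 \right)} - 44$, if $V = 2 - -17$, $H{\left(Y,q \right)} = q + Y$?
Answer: $- \frac{23}{7} \approx -3.2857$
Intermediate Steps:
$H{\left(Y,q \right)} = Y + q$
$V = 19$ ($V = 2 + 17 = 19$)
$F{\left(g \right)} = 1 + \frac{g}{7}$ ($F{\left(g \right)} = \frac{g}{g} + \frac{g}{4 + 3} = 1 + \frac{g}{7}$)
$V F{\left(8 \right)} - 44 = 19 \left(1 + \frac{1}{7} \cdot 8\right) - 44 = 19 \left(1 + \frac{8}{7}\right) - 44 = 19 \cdot \frac{15}{7} - 44 = \frac{285}{7} - 44 = - \frac{23}{7}$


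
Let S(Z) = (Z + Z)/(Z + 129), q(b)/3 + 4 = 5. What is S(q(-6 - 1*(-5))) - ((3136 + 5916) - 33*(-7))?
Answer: -204225/22 ≈ -9283.0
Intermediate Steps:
q(b) = 3 (q(b) = -12 + 3*5 = -12 + 15 = 3)
S(Z) = 2*Z/(129 + Z) (S(Z) = (2*Z)/(129 + Z) = 2*Z/(129 + Z))
S(q(-6 - 1*(-5))) - ((3136 + 5916) - 33*(-7)) = 2*3/(129 + 3) - ((3136 + 5916) - 33*(-7)) = 2*3/132 - (9052 + 231) = 2*3*(1/132) - 1*9283 = 1/22 - 9283 = -204225/22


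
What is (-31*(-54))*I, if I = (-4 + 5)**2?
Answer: 1674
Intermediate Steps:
I = 1 (I = 1**2 = 1)
(-31*(-54))*I = -31*(-54)*1 = 1674*1 = 1674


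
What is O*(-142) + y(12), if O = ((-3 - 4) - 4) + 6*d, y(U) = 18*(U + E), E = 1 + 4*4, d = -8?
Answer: 8900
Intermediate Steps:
E = 17 (E = 1 + 16 = 17)
y(U) = 306 + 18*U (y(U) = 18*(U + 17) = 18*(17 + U) = 306 + 18*U)
O = -59 (O = ((-3 - 4) - 4) + 6*(-8) = (-7 - 4) - 48 = -11 - 48 = -59)
O*(-142) + y(12) = -59*(-142) + (306 + 18*12) = 8378 + (306 + 216) = 8378 + 522 = 8900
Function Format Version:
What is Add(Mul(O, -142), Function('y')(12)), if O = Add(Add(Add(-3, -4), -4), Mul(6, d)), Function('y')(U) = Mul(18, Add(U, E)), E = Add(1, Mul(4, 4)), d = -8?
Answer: 8900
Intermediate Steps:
E = 17 (E = Add(1, 16) = 17)
Function('y')(U) = Add(306, Mul(18, U)) (Function('y')(U) = Mul(18, Add(U, 17)) = Mul(18, Add(17, U)) = Add(306, Mul(18, U)))
O = -59 (O = Add(Add(Add(-3, -4), -4), Mul(6, -8)) = Add(Add(-7, -4), -48) = Add(-11, -48) = -59)
Add(Mul(O, -142), Function('y')(12)) = Add(Mul(-59, -142), Add(306, Mul(18, 12))) = Add(8378, Add(306, 216)) = Add(8378, 522) = 8900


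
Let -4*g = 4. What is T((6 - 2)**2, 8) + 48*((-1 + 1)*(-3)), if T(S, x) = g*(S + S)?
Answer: -32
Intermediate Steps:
g = -1 (g = -1/4*4 = -1)
T(S, x) = -2*S (T(S, x) = -(S + S) = -2*S)
T((6 - 2)**2, 8) + 48*((-1 + 1)*(-3)) = -2*(6 - 2)**2 + 48*((-1 + 1)*(-3)) = -2*4**2 + 48*(0*(-3)) = -2*16 + 48*0 = -32 + 0 = -32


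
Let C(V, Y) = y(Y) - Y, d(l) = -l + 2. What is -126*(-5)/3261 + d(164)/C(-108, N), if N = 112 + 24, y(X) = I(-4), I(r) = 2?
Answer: 102117/72829 ≈ 1.4021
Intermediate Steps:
y(X) = 2
d(l) = 2 - l
N = 136
C(V, Y) = 2 - Y
-126*(-5)/3261 + d(164)/C(-108, N) = -126*(-5)/3261 + (2 - 1*164)/(2 - 1*136) = 630*(1/3261) + (2 - 164)/(2 - 136) = 210/1087 - 162/(-134) = 210/1087 - 162*(-1/134) = 210/1087 + 81/67 = 102117/72829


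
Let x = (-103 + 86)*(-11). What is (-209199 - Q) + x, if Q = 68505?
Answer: -277517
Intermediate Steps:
x = 187 (x = -17*(-11) = 187)
(-209199 - Q) + x = (-209199 - 1*68505) + 187 = (-209199 - 68505) + 187 = -277704 + 187 = -277517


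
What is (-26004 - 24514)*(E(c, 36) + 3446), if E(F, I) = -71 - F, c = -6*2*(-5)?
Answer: -167467170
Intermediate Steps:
c = 60 (c = -12*(-5) = 60)
(-26004 - 24514)*(E(c, 36) + 3446) = (-26004 - 24514)*((-71 - 1*60) + 3446) = -50518*((-71 - 60) + 3446) = -50518*(-131 + 3446) = -50518*3315 = -167467170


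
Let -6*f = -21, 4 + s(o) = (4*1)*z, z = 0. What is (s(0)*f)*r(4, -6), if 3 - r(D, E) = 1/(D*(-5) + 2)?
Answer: -385/9 ≈ -42.778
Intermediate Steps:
r(D, E) = 3 - 1/(2 - 5*D) (r(D, E) = 3 - 1/(D*(-5) + 2) = 3 - 1/(-5*D + 2) = 3 - 1/(2 - 5*D))
s(o) = -4 (s(o) = -4 + (4*1)*0 = -4 + 4*0 = -4 + 0 = -4)
f = 7/2 (f = -1/6*(-21) = 7/2 ≈ 3.5000)
(s(0)*f)*r(4, -6) = (-4*7/2)*(5*(-1 + 3*4)/(-2 + 5*4)) = -70*(-1 + 12)/(-2 + 20) = -70*11/18 = -14*55/18 = -385/9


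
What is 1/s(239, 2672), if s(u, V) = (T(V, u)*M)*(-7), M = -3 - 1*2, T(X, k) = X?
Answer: 1/93520 ≈ 1.0693e-5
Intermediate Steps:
M = -5 (M = -3 - 2 = -5)
s(u, V) = 35*V (s(u, V) = (V*(-5))*(-7) = -5*V*(-7) = 35*V)
1/s(239, 2672) = 1/(35*2672) = 1/93520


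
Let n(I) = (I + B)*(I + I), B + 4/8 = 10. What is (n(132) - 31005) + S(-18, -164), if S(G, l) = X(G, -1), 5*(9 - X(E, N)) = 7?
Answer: 31793/5 ≈ 6358.6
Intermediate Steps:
B = 19/2 (B = -½ + 10 = 19/2 ≈ 9.5000)
X(E, N) = 38/5 (X(E, N) = 9 - ⅕*7 = 9 - 7/5 = 38/5)
S(G, l) = 38/5
n(I) = 2*I*(19/2 + I) (n(I) = (I + 19/2)*(I + I) = (19/2 + I)*(2*I) = 2*I*(19/2 + I))
(n(132) - 31005) + S(-18, -164) = (132*(19 + 2*132) - 31005) + 38/5 = (132*(19 + 264) - 31005) + 38/5 = (132*283 - 31005) + 38/5 = (37356 - 31005) + 38/5 = 6351 + 38/5 = 31793/5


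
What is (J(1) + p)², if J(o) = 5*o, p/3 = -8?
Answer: 361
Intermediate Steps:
p = -24 (p = 3*(-8) = -24)
(J(1) + p)² = (5*1 - 24)² = (5 - 24)² = (-19)² = 361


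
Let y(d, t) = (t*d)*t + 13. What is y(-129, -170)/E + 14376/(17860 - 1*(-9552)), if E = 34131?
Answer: -25425913397/233899743 ≈ -108.70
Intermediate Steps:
y(d, t) = 13 + d*t² (y(d, t) = (d*t)*t + 13 = d*t² + 13 = 13 + d*t²)
y(-129, -170)/E + 14376/(17860 - 1*(-9552)) = (13 - 129*(-170)²)/34131 + 14376/(17860 - 1*(-9552)) = (13 - 129*28900)*(1/34131) + 14376/(17860 + 9552) = (13 - 3728100)*(1/34131) + 14376/27412 = -3728087*1/34131 + 14376*(1/27412) = -3728087/34131 + 3594/6853 = -25425913397/233899743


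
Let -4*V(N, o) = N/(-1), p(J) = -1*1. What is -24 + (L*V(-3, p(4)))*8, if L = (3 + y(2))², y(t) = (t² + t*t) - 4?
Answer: -318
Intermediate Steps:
y(t) = -4 + 2*t² (y(t) = (t² + t²) - 4 = 2*t² - 4 = -4 + 2*t²)
p(J) = -1
V(N, o) = N/4 (V(N, o) = -N/(4*(-1)) = -N*(-1)/4 = -(-1)*N/4 = N/4)
L = 49 (L = (3 + (-4 + 2*2²))² = (3 + (-4 + 2*4))² = (3 + (-4 + 8))² = (3 + 4)² = 7² = 49)
-24 + (L*V(-3, p(4)))*8 = -24 + (49*((¼)*(-3)))*8 = -24 + (49*(-¾))*8 = -24 - 147/4*8 = -24 - 294 = -318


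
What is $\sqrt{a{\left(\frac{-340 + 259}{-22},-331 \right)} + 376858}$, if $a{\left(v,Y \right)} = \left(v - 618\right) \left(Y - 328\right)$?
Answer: $\frac{23 \sqrt{715198}}{22} \approx 884.13$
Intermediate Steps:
$a{\left(v,Y \right)} = \left(-618 + v\right) \left(-328 + Y\right)$
$\sqrt{a{\left(\frac{-340 + 259}{-22},-331 \right)} + 376858} = \sqrt{\left(202704 - -204558 - 328 \frac{-340 + 259}{-22} - 331 \frac{-340 + 259}{-22}\right) + 376858} = \sqrt{\left(202704 + 204558 - 328 \left(\left(-81\right) \left(- \frac{1}{22}\right)\right) - 331 \left(\left(-81\right) \left(- \frac{1}{22}\right)\right)\right) + 376858} = \sqrt{\left(202704 + 204558 - \frac{13284}{11} - \frac{26811}{22}\right) + 376858} = \sqrt{\frac{8906385}{22} + 376858} = \sqrt{\frac{17197261}{22}} = \frac{23 \sqrt{715198}}{22}$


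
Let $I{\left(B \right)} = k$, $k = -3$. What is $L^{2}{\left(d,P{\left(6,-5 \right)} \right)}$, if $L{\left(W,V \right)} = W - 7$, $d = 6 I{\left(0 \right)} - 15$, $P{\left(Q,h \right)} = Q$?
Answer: $1600$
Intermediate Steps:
$I{\left(B \right)} = -3$
$d = -33$ ($d = 6 \left(-3\right) - 15 = -18 - 15 = -33$)
$L{\left(W,V \right)} = -7 + W$
$L^{2}{\left(d,P{\left(6,-5 \right)} \right)} = \left(-7 - 33\right)^{2} = \left(-40\right)^{2} = 1600$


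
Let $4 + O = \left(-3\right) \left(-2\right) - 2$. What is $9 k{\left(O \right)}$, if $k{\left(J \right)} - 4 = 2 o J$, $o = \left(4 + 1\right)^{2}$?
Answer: $36$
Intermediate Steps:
$o = 25$ ($o = 5^{2} = 25$)
$O = 0$ ($O = -4 - -4 = -4 + \left(6 - 2\right) = -4 + 4 = 0$)
$k{\left(J \right)} = 4 + 50 J$ ($k{\left(J \right)} = 4 + 2 \cdot 25 J = 4 + 50 J$)
$9 k{\left(O \right)} = 9 \left(4 + 50 \cdot 0\right) = 9 \left(4 + 0\right) = 9 \cdot 4 = 36$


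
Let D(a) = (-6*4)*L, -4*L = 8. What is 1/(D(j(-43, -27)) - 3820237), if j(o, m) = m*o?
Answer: -1/3820189 ≈ -2.6177e-7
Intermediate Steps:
L = -2 (L = -¼*8 = -2)
D(a) = 48 (D(a) = -6*4*(-2) = -24*(-2) = 48)
1/(D(j(-43, -27)) - 3820237) = 1/(48 - 3820237) = 1/(-3820189) = -1/3820189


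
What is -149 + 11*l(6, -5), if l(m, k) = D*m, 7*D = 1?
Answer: -977/7 ≈ -139.57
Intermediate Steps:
D = 1/7 (D = (1/7)*1 = 1/7 ≈ 0.14286)
l(m, k) = m/7
-149 + 11*l(6, -5) = -149 + 11*((1/7)*6) = -149 + 11*(6/7) = -149 + 66/7 = -977/7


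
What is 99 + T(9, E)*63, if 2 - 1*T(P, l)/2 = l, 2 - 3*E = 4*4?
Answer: 939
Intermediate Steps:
E = -14/3 (E = 2/3 - 4*4/3 = 2/3 - 1/3*16 = 2/3 - 16/3 = -14/3 ≈ -4.6667)
T(P, l) = 4 - 2*l
99 + T(9, E)*63 = 99 + (4 - 2*(-14/3))*63 = 99 + (4 + 28/3)*63 = 99 + (40/3)*63 = 99 + 840 = 939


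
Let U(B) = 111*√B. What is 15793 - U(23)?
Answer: 15793 - 111*√23 ≈ 15261.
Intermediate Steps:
15793 - U(23) = 15793 - 111*√23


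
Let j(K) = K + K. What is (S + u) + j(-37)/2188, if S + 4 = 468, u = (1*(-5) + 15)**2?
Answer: 616979/1094 ≈ 563.97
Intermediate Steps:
j(K) = 2*K
u = 100 (u = (-5 + 15)**2 = 10**2 = 100)
S = 464 (S = -4 + 468 = 464)
(S + u) + j(-37)/2188 = (464 + 100) + (2*(-37))/2188 = 564 - 74*1/2188 = 564 - 37/1094 = 616979/1094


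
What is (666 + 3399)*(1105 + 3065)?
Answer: 16951050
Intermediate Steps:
(666 + 3399)*(1105 + 3065) = 4065*4170 = 16951050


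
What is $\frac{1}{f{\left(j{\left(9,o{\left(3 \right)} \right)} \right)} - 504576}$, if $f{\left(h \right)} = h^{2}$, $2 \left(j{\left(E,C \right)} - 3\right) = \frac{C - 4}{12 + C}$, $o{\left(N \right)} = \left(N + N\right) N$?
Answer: $- \frac{900}{454108991} \approx -1.9819 \cdot 10^{-6}$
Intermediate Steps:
$o{\left(N \right)} = 2 N^{2}$ ($o{\left(N \right)} = 2 N N = 2 N^{2}$)
$j{\left(E,C \right)} = 3 + \frac{-4 + C}{2 \left(12 + C\right)}$ ($j{\left(E,C \right)} = 3 + \frac{\left(C - 4\right) \frac{1}{12 + C}}{2} = 3 + \frac{\left(-4 + C\right) \frac{1}{12 + C}}{2} = 3 + \frac{\frac{1}{12 + C} \left(-4 + C\right)}{2} = 3 + \frac{-4 + C}{2 \left(12 + C\right)}$)
$\frac{1}{f{\left(j{\left(9,o{\left(3 \right)} \right)} \right)} - 504576} = \frac{1}{\left(\frac{68 + 7 \cdot 2 \cdot 3^{2}}{2 \left(12 + 2 \cdot 3^{2}\right)}\right)^{2} - 504576} = \frac{1}{\left(\frac{68 + 7 \cdot 2 \cdot 9}{2 \left(12 + 2 \cdot 9\right)}\right)^{2} - 504576} = \frac{1}{\left(\frac{68 + 7 \cdot 18}{2 \left(12 + 18\right)}\right)^{2} - 504576} = \frac{1}{\left(\frac{68 + 126}{2 \cdot 30}\right)^{2} - 504576} = \frac{1}{\left(\frac{1}{2} \cdot \frac{1}{30} \cdot 194\right)^{2} - 504576} = \frac{1}{\left(\frac{97}{30}\right)^{2} - 504576} = \frac{1}{\frac{9409}{900} - 504576} = \frac{1}{- \frac{454108991}{900}} = - \frac{900}{454108991}$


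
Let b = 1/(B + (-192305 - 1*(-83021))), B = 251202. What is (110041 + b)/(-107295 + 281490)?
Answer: 15616798639/24721406010 ≈ 0.63171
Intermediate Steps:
b = 1/141918 (b = 1/(251202 + (-192305 - 1*(-83021))) = 1/(251202 + (-192305 + 83021)) = 1/(251202 - 109284) = 1/141918 ≈ 7.0463e-6)
(110041 + b)/(-107295 + 281490) = (110041 + 1/141918)/(-107295 + 281490) = (15616798639/141918)/174195 = (15616798639/141918)*(1/174195) = 15616798639/24721406010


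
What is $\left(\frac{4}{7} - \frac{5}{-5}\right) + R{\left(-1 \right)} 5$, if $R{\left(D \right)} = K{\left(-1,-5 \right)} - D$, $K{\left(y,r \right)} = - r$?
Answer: $\frac{221}{7} \approx 31.571$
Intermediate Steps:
$R{\left(D \right)} = 5 - D$ ($R{\left(D \right)} = \left(-1\right) \left(-5\right) - D = 5 - D$)
$\left(\frac{4}{7} - \frac{5}{-5}\right) + R{\left(-1 \right)} 5 = \left(\frac{4}{7} - \frac{5}{-5}\right) + \left(5 - -1\right) 5 = \left(4 \cdot \frac{1}{7} - -1\right) + \left(5 + 1\right) 5 = \left(\frac{4}{7} + 1\right) + 6 \cdot 5 = \frac{11}{7} + 30 = \frac{221}{7}$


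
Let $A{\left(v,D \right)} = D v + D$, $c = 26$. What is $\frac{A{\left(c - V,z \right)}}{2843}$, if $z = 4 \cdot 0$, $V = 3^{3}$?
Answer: $0$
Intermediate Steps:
$V = 27$
$z = 0$
$A{\left(v,D \right)} = D + D v$
$\frac{A{\left(c - V,z \right)}}{2843} = \frac{0 \left(1 + \left(26 - 27\right)\right)}{2843} = 0 \left(1 + \left(26 - 27\right)\right) \frac{1}{2843} = 0 \left(1 - 1\right) \frac{1}{2843} = 0 \cdot 0 \cdot \frac{1}{2843} = 0 \cdot \frac{1}{2843} = 0$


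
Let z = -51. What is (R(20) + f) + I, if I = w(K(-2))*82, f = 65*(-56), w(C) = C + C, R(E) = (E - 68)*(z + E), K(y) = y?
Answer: -2480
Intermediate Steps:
R(E) = (-68 + E)*(-51 + E) (R(E) = (E - 68)*(-51 + E) = (-68 + E)*(-51 + E))
w(C) = 2*C
f = -3640
I = -328 (I = (2*(-2))*82 = -4*82 = -328)
(R(20) + f) + I = ((3468 + 20**2 - 119*20) - 3640) - 328 = ((3468 + 400 - 2380) - 3640) - 328 = (1488 - 3640) - 328 = -2152 - 328 = -2480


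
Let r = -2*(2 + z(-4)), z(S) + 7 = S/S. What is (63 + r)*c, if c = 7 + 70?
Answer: 5467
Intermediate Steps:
z(S) = -6 (z(S) = -7 + S/S = -7 + 1 = -6)
c = 77
r = 8 (r = -2*(2 - 6) = -2*(-4) = 8)
(63 + r)*c = (63 + 8)*77 = 71*77 = 5467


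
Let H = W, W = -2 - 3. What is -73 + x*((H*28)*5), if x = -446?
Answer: 312127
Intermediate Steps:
W = -5
H = -5
-73 + x*((H*28)*5) = -73 - 446*(-5*28)*5 = -73 - (-62440)*5 = -73 - 446*(-700) = -73 + 312200 = 312127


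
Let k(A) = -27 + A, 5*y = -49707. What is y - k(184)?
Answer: -50492/5 ≈ -10098.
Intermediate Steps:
y = -49707/5 (y = (⅕)*(-49707) = -49707/5 ≈ -9941.4)
y - k(184) = -49707/5 - (-27 + 184) = -49707/5 - 1*157 = -49707/5 - 157 = -50492/5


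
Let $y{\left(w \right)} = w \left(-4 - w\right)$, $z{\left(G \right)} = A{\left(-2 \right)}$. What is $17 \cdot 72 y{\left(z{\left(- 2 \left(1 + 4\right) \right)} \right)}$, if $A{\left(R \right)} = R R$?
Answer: $-39168$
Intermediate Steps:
$A{\left(R \right)} = R^{2}$
$z{\left(G \right)} = 4$ ($z{\left(G \right)} = \left(-2\right)^{2} = 4$)
$17 \cdot 72 y{\left(z{\left(- 2 \left(1 + 4\right) \right)} \right)} = 17 \cdot 72 \left(\left(-1\right) 4 \left(4 + 4\right)\right) = 1224 \left(\left(-1\right) 4 \cdot 8\right) = 1224 \left(-32\right) = -39168$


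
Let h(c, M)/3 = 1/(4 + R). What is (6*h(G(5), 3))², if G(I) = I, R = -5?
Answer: 324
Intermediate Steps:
h(c, M) = -3 (h(c, M) = 3/(4 - 5) = 3/(-1) = 3*(-1) = -3)
(6*h(G(5), 3))² = (6*(-3))² = (-18)² = 324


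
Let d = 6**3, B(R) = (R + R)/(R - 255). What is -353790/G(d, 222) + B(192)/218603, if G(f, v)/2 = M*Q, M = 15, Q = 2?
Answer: -54137689015/9181326 ≈ -5896.5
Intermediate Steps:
B(R) = 2*R/(-255 + R) (B(R) = (2*R)/(-255 + R) = 2*R/(-255 + R))
d = 216
G(f, v) = 60 (G(f, v) = 2*(15*2) = 2*30 = 60)
-353790/G(d, 222) + B(192)/218603 = -353790/60 + (2*192/(-255 + 192))/218603 = -353790*1/60 + (2*192/(-63))*(1/218603) = -11793/2 + (2*192*(-1/63))*(1/218603) = -11793/2 - 128/21*1/218603 = -11793/2 - 128/4590663 = -54137689015/9181326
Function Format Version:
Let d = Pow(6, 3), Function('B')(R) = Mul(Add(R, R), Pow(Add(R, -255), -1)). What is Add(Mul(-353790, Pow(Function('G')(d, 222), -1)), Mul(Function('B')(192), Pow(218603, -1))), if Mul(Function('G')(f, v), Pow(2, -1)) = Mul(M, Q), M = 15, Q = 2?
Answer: Rational(-54137689015, 9181326) ≈ -5896.5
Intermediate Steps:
Function('B')(R) = Mul(2, R, Pow(Add(-255, R), -1)) (Function('B')(R) = Mul(Mul(2, R), Pow(Add(-255, R), -1)) = Mul(2, R, Pow(Add(-255, R), -1)))
d = 216
Function('G')(f, v) = 60 (Function('G')(f, v) = Mul(2, Mul(15, 2)) = Mul(2, 30) = 60)
Add(Mul(-353790, Pow(Function('G')(d, 222), -1)), Mul(Function('B')(192), Pow(218603, -1))) = Add(Mul(-353790, Pow(60, -1)), Mul(Mul(2, 192, Pow(Add(-255, 192), -1)), Pow(218603, -1))) = Add(Mul(-353790, Rational(1, 60)), Mul(Mul(2, 192, Pow(-63, -1)), Rational(1, 218603))) = Add(Rational(-11793, 2), Mul(Mul(2, 192, Rational(-1, 63)), Rational(1, 218603))) = Add(Rational(-11793, 2), Mul(Rational(-128, 21), Rational(1, 218603))) = Add(Rational(-11793, 2), Rational(-128, 4590663)) = Rational(-54137689015, 9181326)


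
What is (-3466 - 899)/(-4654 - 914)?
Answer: 1455/1856 ≈ 0.78394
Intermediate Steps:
(-3466 - 899)/(-4654 - 914) = -4365/(-5568) = -4365*(-1/5568) = 1455/1856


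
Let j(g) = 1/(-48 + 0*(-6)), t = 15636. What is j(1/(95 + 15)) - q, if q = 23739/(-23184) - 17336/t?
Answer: 2658155/1258698 ≈ 2.1118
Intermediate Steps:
j(g) = -1/48 (j(g) = 1/(-48 + 0) = 1/(-48) = -1/48)
q = -7158341/3356528 (q = 23739/(-23184) - 17336/15636 = 23739*(-1/23184) - 17336*1/15636 = -7913/7728 - 4334/3909 = -7158341/3356528 ≈ -2.1327)
j(1/(95 + 15)) - q = -1/48 - 1*(-7158341/3356528) = -1/48 + 7158341/3356528 = 2658155/1258698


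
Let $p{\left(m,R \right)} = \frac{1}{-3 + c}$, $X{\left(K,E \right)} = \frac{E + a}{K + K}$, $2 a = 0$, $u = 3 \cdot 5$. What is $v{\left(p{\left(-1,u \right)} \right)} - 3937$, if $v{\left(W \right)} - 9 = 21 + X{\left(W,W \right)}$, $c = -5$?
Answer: $- \frac{7813}{2} \approx -3906.5$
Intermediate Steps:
$u = 15$
$a = 0$ ($a = \frac{1}{2} \cdot 0 = 0$)
$X{\left(K,E \right)} = \frac{E}{2 K}$ ($X{\left(K,E \right)} = \frac{E + 0}{K + K} = \frac{E}{2 K}$)
$p{\left(m,R \right)} = - \frac{1}{8}$ ($p{\left(m,R \right)} = \frac{1}{-3 - 5} = \frac{1}{-8} = - \frac{1}{8}$)
$v{\left(W \right)} = \frac{61}{2}$ ($v{\left(W \right)} = 9 + \left(21 + \frac{W}{2 W}\right) = 9 + \left(21 + \frac{1}{2}\right) = 9 + \frac{43}{2} = \frac{61}{2}$)
$v{\left(p{\left(-1,u \right)} \right)} - 3937 = \frac{61}{2} - 3937 = - \frac{7813}{2}$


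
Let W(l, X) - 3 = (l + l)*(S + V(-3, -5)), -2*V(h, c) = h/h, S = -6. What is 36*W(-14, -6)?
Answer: 6660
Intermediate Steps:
V(h, c) = -1/2 (V(h, c) = -h/(2*h) = -1/2*1 = -1/2)
W(l, X) = 3 - 13*l (W(l, X) = 3 + (l + l)*(-6 - 1/2) = 3 + (2*l)*(-13/2) = 3 - 13*l)
36*W(-14, -6) = 36*(3 - 13*(-14)) = 36*(3 + 182) = 36*185 = 6660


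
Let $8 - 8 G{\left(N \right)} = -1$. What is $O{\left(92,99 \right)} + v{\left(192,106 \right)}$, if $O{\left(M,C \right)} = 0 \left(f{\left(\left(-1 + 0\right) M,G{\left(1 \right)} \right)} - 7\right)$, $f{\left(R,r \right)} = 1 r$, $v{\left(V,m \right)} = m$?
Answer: $106$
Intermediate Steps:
$G{\left(N \right)} = \frac{9}{8}$ ($G{\left(N \right)} = 1 - - \frac{1}{8} = 1 + \frac{1}{8} = \frac{9}{8}$)
$f{\left(R,r \right)} = r$
$O{\left(M,C \right)} = 0$ ($O{\left(M,C \right)} = 0 \left(\frac{9}{8} - 7\right) = 0 \left(- \frac{47}{8}\right) = 0$)
$O{\left(92,99 \right)} + v{\left(192,106 \right)} = 0 + 106 = 106$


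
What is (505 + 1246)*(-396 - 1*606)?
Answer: -1754502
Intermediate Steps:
(505 + 1246)*(-396 - 1*606) = 1751*(-396 - 606) = 1751*(-1002) = -1754502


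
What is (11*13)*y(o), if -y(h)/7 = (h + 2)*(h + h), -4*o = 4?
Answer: 2002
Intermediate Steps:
o = -1 (o = -1/4*4 = -1)
y(h) = -14*h*(2 + h) (y(h) = -7*(h + 2)*(h + h) = -7*(2 + h)*2*h = -14*h*(2 + h))
(11*13)*y(o) = (11*13)*(-14*(-1)*(2 - 1)) = 143*(-14*(-1)*1) = 143*14 = 2002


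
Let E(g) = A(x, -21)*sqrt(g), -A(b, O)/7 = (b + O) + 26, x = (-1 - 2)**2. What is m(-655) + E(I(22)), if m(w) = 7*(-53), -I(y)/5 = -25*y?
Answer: -371 - 490*sqrt(110) ≈ -5510.2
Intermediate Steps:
x = 9 (x = (-3)**2 = 9)
I(y) = 125*y (I(y) = -(-125)*y = 125*y)
A(b, O) = -182 - 7*O - 7*b (A(b, O) = -7*((b + O) + 26) = -7*((O + b) + 26) = -7*(26 + O + b) = -182 - 7*O - 7*b)
m(w) = -371
E(g) = -98*sqrt(g) (E(g) = (-182 - 7*(-21) - 7*9)*sqrt(g) = (-182 + 147 - 63)*sqrt(g) = -98*sqrt(g))
m(-655) + E(I(22)) = -371 - 98*5*sqrt(110) = -371 - 490*sqrt(110)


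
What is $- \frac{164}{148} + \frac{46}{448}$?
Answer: $- \frac{8333}{8288} \approx -1.0054$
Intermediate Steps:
$- \frac{164}{148} + \frac{46}{448} = \left(-164\right) \frac{1}{148} + 46 \cdot \frac{1}{448} = - \frac{41}{37} + \frac{23}{224} = - \frac{8333}{8288}$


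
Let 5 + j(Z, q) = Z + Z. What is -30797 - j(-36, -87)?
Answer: -30720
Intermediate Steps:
j(Z, q) = -5 + 2*Z (j(Z, q) = -5 + (Z + Z) = -5 + 2*Z)
-30797 - j(-36, -87) = -30797 - (-5 + 2*(-36)) = -30797 - (-5 - 72) = -30797 - 1*(-77) = -30797 + 77 = -30720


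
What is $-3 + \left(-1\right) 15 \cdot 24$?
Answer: $-363$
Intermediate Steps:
$-3 + \left(-1\right) 15 \cdot 24 = -3 - 360 = -363$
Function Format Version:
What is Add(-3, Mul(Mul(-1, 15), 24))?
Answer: -363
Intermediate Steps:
Add(-3, Mul(Mul(-1, 15), 24)) = Add(-3, Mul(-15, 24)) = Add(-3, -360) = -363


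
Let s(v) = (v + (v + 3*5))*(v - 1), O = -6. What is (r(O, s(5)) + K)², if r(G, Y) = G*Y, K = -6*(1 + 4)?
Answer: 396900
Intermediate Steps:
K = -30 (K = -6*5 = -30)
s(v) = (-1 + v)*(15 + 2*v) (s(v) = (v + (v + 15))*(-1 + v) = (v + (15 + v))*(-1 + v) = (15 + 2*v)*(-1 + v) = (-1 + v)*(15 + 2*v))
(r(O, s(5)) + K)² = (-6*(-15 + 2*5² + 13*5) - 30)² = (-6*(-15 + 2*25 + 65) - 30)² = (-6*(-15 + 50 + 65) - 30)² = (-6*100 - 30)² = (-600 - 30)² = (-630)² = 396900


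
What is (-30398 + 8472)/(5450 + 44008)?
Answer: -10963/24729 ≈ -0.44333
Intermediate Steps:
(-30398 + 8472)/(5450 + 44008) = -21926/49458 = -21926*1/49458 = -10963/24729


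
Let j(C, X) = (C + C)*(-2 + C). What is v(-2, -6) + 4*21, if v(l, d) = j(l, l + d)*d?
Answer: -12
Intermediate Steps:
j(C, X) = 2*C*(-2 + C) (j(C, X) = (2*C)*(-2 + C) = 2*C*(-2 + C))
v(l, d) = 2*d*l*(-2 + l) (v(l, d) = (2*l*(-2 + l))*d = 2*d*l*(-2 + l))
v(-2, -6) + 4*21 = 2*(-6)*(-2)*(-2 - 2) + 4*21 = 2*(-6)*(-2)*(-4) + 84 = -96 + 84 = -12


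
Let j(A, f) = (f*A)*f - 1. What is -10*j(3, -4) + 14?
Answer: -456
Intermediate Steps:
j(A, f) = -1 + A*f**2 (j(A, f) = (A*f)*f - 1 = A*f**2 - 1 = -1 + A*f**2)
-10*j(3, -4) + 14 = -10*(-1 + 3*(-4)**2) + 14 = -10*(-1 + 3*16) + 14 = -10*(-1 + 48) + 14 = -10*47 + 14 = -470 + 14 = -456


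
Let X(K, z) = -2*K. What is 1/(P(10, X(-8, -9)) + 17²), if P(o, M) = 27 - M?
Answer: 1/300 ≈ 0.0033333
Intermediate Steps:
1/(P(10, X(-8, -9)) + 17²) = 1/((27 - (-2)*(-8)) + 17²) = 1/((27 - 1*16) + 289) = 1/((27 - 16) + 289) = 1/(11 + 289) = 1/300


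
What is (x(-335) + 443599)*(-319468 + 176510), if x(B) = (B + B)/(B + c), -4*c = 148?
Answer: -5897714348771/93 ≈ -6.3416e+10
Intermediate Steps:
c = -37 (c = -¼*148 = -37)
x(B) = 2*B/(-37 + B) (x(B) = (B + B)/(B - 37) = (2*B)/(-37 + B) = 2*B/(-37 + B))
(x(-335) + 443599)*(-319468 + 176510) = (2*(-335)/(-37 - 335) + 443599)*(-319468 + 176510) = (2*(-335)/(-372) + 443599)*(-142958) = (2*(-335)*(-1/372) + 443599)*(-142958) = (335/186 + 443599)*(-142958) = (82509749/186)*(-142958) = -5897714348771/93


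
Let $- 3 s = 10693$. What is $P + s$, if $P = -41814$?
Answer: $- \frac{136135}{3} \approx -45378.0$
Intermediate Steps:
$s = - \frac{10693}{3}$ ($s = \left(- \frac{1}{3}\right) 10693 = - \frac{10693}{3} \approx -3564.3$)
$P + s = -41814 - \frac{10693}{3} = - \frac{136135}{3}$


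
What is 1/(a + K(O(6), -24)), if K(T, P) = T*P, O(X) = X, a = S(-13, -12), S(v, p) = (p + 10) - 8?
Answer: -1/154 ≈ -0.0064935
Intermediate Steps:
S(v, p) = 2 + p (S(v, p) = (10 + p) - 8 = 2 + p)
a = -10 (a = 2 - 12 = -10)
K(T, P) = P*T
1/(a + K(O(6), -24)) = 1/(-10 - 24*6) = 1/(-10 - 144) = 1/(-154) = -1/154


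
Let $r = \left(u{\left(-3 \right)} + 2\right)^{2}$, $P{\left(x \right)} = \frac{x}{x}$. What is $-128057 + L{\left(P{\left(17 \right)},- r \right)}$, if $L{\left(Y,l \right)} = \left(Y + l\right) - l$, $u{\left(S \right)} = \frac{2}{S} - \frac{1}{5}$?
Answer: $-128056$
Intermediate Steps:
$P{\left(x \right)} = 1$
$u{\left(S \right)} = - \frac{1}{5} + \frac{2}{S}$ ($u{\left(S \right)} = \frac{2}{S} - \frac{1}{5} = - \frac{1}{5} + \frac{2}{S}$)
$r = \frac{289}{225}$ ($r = \left(\frac{10 - -3}{5 \left(-3\right)} + 2\right)^{2} = \left(\frac{1}{5} \left(- \frac{1}{3}\right) \left(10 + 3\right) + 2\right)^{2} = \left(\frac{1}{5} \left(- \frac{1}{3}\right) 13 + 2\right)^{2} = \left(- \frac{13}{15} + 2\right)^{2} = \left(\frac{17}{15}\right)^{2} = \frac{289}{225} \approx 1.2844$)
$L{\left(Y,l \right)} = Y$
$-128057 + L{\left(P{\left(17 \right)},- r \right)} = -128057 + 1 = -128056$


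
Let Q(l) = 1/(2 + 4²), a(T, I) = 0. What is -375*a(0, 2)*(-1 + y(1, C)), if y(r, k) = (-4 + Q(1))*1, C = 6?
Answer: 0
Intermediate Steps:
Q(l) = 1/18 (Q(l) = 1/(2 + 16) = 1/18)
y(r, k) = -71/18 (y(r, k) = (-4 + 1/18)*1 = -71/18*1 = -71/18)
-375*a(0, 2)*(-1 + y(1, C)) = -0*(-1 - 71/18) = -0*(-89)/18 = -375*0 = 0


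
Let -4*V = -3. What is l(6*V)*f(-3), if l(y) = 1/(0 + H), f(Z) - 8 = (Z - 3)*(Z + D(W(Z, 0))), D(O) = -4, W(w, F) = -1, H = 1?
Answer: 50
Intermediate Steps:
f(Z) = 8 + (-4 + Z)*(-3 + Z) (f(Z) = 8 + (Z - 3)*(Z - 4) = 8 + (-3 + Z)*(-4 + Z) = 8 + (-4 + Z)*(-3 + Z))
V = 3/4 (V = -1/4*(-3) = 3/4 ≈ 0.75000)
l(y) = 1 (l(y) = 1/(0 + 1) = 1/1 = 1)
l(6*V)*f(-3) = 1*(20 + (-3)**2 - 7*(-3)) = 1*(20 + 9 + 21) = 1*50 = 50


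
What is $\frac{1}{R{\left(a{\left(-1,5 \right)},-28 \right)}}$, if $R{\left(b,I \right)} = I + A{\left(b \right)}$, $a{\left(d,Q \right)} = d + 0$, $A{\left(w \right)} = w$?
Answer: $- \frac{1}{29} \approx -0.034483$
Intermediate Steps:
$a{\left(d,Q \right)} = d$
$R{\left(b,I \right)} = I + b$
$\frac{1}{R{\left(a{\left(-1,5 \right)},-28 \right)}} = \frac{1}{-28 - 1} = \frac{1}{-29} = - \frac{1}{29}$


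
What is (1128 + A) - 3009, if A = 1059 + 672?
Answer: -150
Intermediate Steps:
A = 1731
(1128 + A) - 3009 = (1128 + 1731) - 3009 = 2859 - 3009 = -150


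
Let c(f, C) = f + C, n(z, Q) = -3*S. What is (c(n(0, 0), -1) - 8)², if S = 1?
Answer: 144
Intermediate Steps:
n(z, Q) = -3 (n(z, Q) = -3*1 = -3)
c(f, C) = C + f
(c(n(0, 0), -1) - 8)² = ((-1 - 3) - 8)² = (-4 - 8)² = (-12)² = 144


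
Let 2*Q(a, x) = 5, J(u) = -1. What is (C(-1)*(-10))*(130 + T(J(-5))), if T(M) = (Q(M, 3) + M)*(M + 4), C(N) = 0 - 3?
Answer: 4035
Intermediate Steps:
Q(a, x) = 5/2 (Q(a, x) = (1/2)*5 = 5/2)
C(N) = -3
T(M) = (4 + M)*(5/2 + M) (T(M) = (5/2 + M)*(M + 4) = (5/2 + M)*(4 + M) = (4 + M)*(5/2 + M))
(C(-1)*(-10))*(130 + T(J(-5))) = (-3*(-10))*(130 + (10 + (-1)**2 + (13/2)*(-1))) = 30*(130 + (10 + 1 - 13/2)) = 30*(130 + 9/2) = 30*(269/2) = 4035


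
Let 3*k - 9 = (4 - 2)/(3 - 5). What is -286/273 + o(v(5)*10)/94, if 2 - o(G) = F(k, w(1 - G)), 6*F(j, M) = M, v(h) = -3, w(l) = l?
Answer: -1423/1316 ≈ -1.0813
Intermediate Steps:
k = 8/3 (k = 3 + ((4 - 2)/(3 - 5))/3 = 3 + (2/(-2))/3 = 3 + (2*(-½))/3 = 3 + (⅓)*(-1) = 3 - ⅓ = 8/3 ≈ 2.6667)
F(j, M) = M/6
o(G) = 11/6 + G/6 (o(G) = 2 - (1 - G)/6 = 2 - (⅙ - G/6) = 2 + (-⅙ + G/6) = 11/6 + G/6)
-286/273 + o(v(5)*10)/94 = -286/273 + (11/6 + (-3*10)/6)/94 = -286*1/273 + (11/6 + (⅙)*(-30))*(1/94) = -22/21 + (11/6 - 5)*(1/94) = -22/21 - 19/6*1/94 = -22/21 - 19/564 = -1423/1316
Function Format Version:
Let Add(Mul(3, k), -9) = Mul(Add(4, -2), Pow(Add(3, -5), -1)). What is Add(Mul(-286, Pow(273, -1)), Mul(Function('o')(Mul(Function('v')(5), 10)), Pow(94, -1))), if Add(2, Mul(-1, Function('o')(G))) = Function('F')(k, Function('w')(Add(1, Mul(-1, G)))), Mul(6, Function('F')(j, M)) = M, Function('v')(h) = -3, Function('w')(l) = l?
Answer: Rational(-1423, 1316) ≈ -1.0813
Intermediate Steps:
k = Rational(8, 3) (k = Add(3, Mul(Rational(1, 3), Mul(Add(4, -2), Pow(Add(3, -5), -1)))) = Add(3, Mul(Rational(1, 3), Mul(2, Pow(-2, -1)))) = Add(3, Mul(Rational(1, 3), Mul(2, Rational(-1, 2)))) = Add(3, Mul(Rational(1, 3), -1)) = Add(3, Rational(-1, 3)) = Rational(8, 3) ≈ 2.6667)
Function('F')(j, M) = Mul(Rational(1, 6), M)
Function('o')(G) = Add(Rational(11, 6), Mul(Rational(1, 6), G)) (Function('o')(G) = Add(2, Mul(-1, Mul(Rational(1, 6), Add(1, Mul(-1, G))))) = Add(2, Mul(-1, Add(Rational(1, 6), Mul(Rational(-1, 6), G)))) = Add(2, Add(Rational(-1, 6), Mul(Rational(1, 6), G))) = Add(Rational(11, 6), Mul(Rational(1, 6), G)))
Add(Mul(-286, Pow(273, -1)), Mul(Function('o')(Mul(Function('v')(5), 10)), Pow(94, -1))) = Add(Mul(-286, Pow(273, -1)), Mul(Add(Rational(11, 6), Mul(Rational(1, 6), Mul(-3, 10))), Pow(94, -1))) = Add(Mul(-286, Rational(1, 273)), Mul(Add(Rational(11, 6), Mul(Rational(1, 6), -30)), Rational(1, 94))) = Add(Rational(-22, 21), Mul(Add(Rational(11, 6), -5), Rational(1, 94))) = Add(Rational(-22, 21), Mul(Rational(-19, 6), Rational(1, 94))) = Add(Rational(-22, 21), Rational(-19, 564)) = Rational(-1423, 1316)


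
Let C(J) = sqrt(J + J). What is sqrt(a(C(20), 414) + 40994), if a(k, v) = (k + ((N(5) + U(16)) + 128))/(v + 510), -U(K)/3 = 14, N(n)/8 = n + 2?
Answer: sqrt(8749956138 + 462*sqrt(10))/462 ≈ 202.47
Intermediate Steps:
N(n) = 16 + 8*n (N(n) = 8*(n + 2) = 8*(2 + n) = 16 + 8*n)
U(K) = -42 (U(K) = -3*14 = -42)
C(J) = sqrt(2)*sqrt(J) (C(J) = sqrt(2*J) = sqrt(2)*sqrt(J))
a(k, v) = (142 + k)/(510 + v) (a(k, v) = (k + (((16 + 8*5) - 42) + 128))/(v + 510) = (k + (((16 + 40) - 42) + 128))/(510 + v) = (k + ((56 - 42) + 128))/(510 + v) = (k + (14 + 128))/(510 + v) = (k + 142)/(510 + v) = (142 + k)/(510 + v))
sqrt(a(C(20), 414) + 40994) = sqrt((142 + sqrt(2)*sqrt(20))/(510 + 414) + 40994) = sqrt((142 + sqrt(2)*(2*sqrt(5)))/924 + 40994) = sqrt((142 + 2*sqrt(10))/924 + 40994) = sqrt((71/462 + sqrt(10)/462) + 40994) = sqrt(18939299/462 + sqrt(10)/462)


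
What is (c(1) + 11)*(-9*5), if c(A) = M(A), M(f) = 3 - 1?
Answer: -585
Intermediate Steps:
M(f) = 2
c(A) = 2
(c(1) + 11)*(-9*5) = (2 + 11)*(-9*5) = 13*(-45) = -585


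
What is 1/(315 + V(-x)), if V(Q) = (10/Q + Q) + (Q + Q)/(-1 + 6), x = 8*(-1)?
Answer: 20/6549 ≈ 0.0030539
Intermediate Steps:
x = -8
V(Q) = 10/Q + 7*Q/5 (V(Q) = (Q + 10/Q) + (2*Q)/5 = (Q + 10/Q) + (2*Q)*(⅕) = (Q + 10/Q) + 2*Q/5 = 10/Q + 7*Q/5)
1/(315 + V(-x)) = 1/(315 + (10/((-1*(-8))) + 7*(-1*(-8))/5)) = 1/(315 + (10/8 + (7/5)*8)) = 1/(315 + (10*(⅛) + 56/5)) = 1/(315 + (5/4 + 56/5)) = 1/(315 + 249/20) = 1/(6549/20) = 20/6549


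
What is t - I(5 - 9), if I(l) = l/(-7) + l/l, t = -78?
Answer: -557/7 ≈ -79.571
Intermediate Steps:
I(l) = 1 - l/7 (I(l) = l*(-⅐) + 1 = -l/7 + 1 = 1 - l/7)
t - I(5 - 9) = -78 - (1 - (5 - 9)/7) = -78 - (1 - ⅐*(-4)) = -78 - (1 + 4/7) = -78 - 1*11/7 = -78 - 11/7 = -557/7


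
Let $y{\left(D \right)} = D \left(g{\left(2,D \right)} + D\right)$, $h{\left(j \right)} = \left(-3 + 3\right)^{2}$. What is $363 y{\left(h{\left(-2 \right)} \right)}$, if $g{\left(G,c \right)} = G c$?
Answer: $0$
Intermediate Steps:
$h{\left(j \right)} = 0$ ($h{\left(j \right)} = 0^{2} = 0$)
$y{\left(D \right)} = 3 D^{2}$ ($y{\left(D \right)} = D \left(2 D + D\right) = D 3 D = 3 D^{2}$)
$363 y{\left(h{\left(-2 \right)} \right)} = 363 \cdot 3 \cdot 0^{2} = 363 \cdot 3 \cdot 0 = 363 \cdot 0 = 0$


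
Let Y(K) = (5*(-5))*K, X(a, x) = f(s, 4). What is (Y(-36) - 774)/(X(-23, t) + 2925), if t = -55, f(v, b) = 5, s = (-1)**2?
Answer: 63/1465 ≈ 0.043003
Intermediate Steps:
s = 1
X(a, x) = 5
Y(K) = -25*K
(Y(-36) - 774)/(X(-23, t) + 2925) = (-25*(-36) - 774)/(5 + 2925) = (900 - 774)/2930 = 126*(1/2930) = 63/1465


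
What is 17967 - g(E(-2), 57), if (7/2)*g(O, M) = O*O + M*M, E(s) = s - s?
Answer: 119271/7 ≈ 17039.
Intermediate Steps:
E(s) = 0
g(O, M) = 2*M**2/7 + 2*O**2/7 (g(O, M) = 2*(O*O + M*M)/7 = 2*(O**2 + M**2)/7 = 2*(M**2 + O**2)/7 = 2*M**2/7 + 2*O**2/7)
17967 - g(E(-2), 57) = 17967 - ((2/7)*57**2 + (2/7)*0**2) = 17967 - ((2/7)*3249 + (2/7)*0) = 17967 - (6498/7 + 0) = 17967 - 1*6498/7 = 17967 - 6498/7 = 119271/7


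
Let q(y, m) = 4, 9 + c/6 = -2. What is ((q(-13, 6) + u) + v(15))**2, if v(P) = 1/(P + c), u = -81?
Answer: 15429184/2601 ≈ 5932.0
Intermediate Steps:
c = -66 (c = -54 + 6*(-2) = -54 - 12 = -66)
v(P) = 1/(-66 + P) (v(P) = 1/(P - 66) = 1/(-66 + P))
((q(-13, 6) + u) + v(15))**2 = ((4 - 81) + 1/(-66 + 15))**2 = (-77 + 1/(-51))**2 = (-77 - 1/51)**2 = (-3928/51)**2 = 15429184/2601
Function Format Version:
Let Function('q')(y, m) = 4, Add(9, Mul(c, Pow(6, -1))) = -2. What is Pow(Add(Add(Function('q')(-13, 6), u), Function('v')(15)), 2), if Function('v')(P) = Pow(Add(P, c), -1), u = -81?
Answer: Rational(15429184, 2601) ≈ 5932.0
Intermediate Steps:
c = -66 (c = Add(-54, Mul(6, -2)) = Add(-54, -12) = -66)
Function('v')(P) = Pow(Add(-66, P), -1) (Function('v')(P) = Pow(Add(P, -66), -1) = Pow(Add(-66, P), -1))
Pow(Add(Add(Function('q')(-13, 6), u), Function('v')(15)), 2) = Pow(Add(Add(4, -81), Pow(Add(-66, 15), -1)), 2) = Pow(Add(-77, Pow(-51, -1)), 2) = Pow(Add(-77, Rational(-1, 51)), 2) = Pow(Rational(-3928, 51), 2) = Rational(15429184, 2601)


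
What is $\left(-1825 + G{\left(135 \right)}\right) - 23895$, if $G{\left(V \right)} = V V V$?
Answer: $2434655$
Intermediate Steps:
$G{\left(V \right)} = V^{3}$ ($G{\left(V \right)} = V^{2} V = V^{3}$)
$\left(-1825 + G{\left(135 \right)}\right) - 23895 = \left(-1825 + 135^{3}\right) - 23895 = \left(-1825 + 2460375\right) - 23895 = 2458550 - 23895 = 2434655$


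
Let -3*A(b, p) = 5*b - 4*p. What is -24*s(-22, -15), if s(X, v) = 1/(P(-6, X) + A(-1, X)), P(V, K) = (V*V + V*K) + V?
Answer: -72/403 ≈ -0.17866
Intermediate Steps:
P(V, K) = V + V² + K*V (P(V, K) = (V² + K*V) + V = V + V² + K*V)
A(b, p) = -5*b/3 + 4*p/3 (A(b, p) = -(5*b - 4*p)/3 = -(-4*p + 5*b)/3 = -5*b/3 + 4*p/3)
s(X, v) = 1/(95/3 - 14*X/3) (s(X, v) = 1/(-6*(1 + X - 6) + (-5/3*(-1) + 4*X/3)) = 1/(-6*(-5 + X) + (5/3 + 4*X/3)) = 1/((30 - 6*X) + (5/3 + 4*X/3)) = 1/(95/3 - 14*X/3))
-24*s(-22, -15) = -72/(95 - 14*(-22)) = -72/(95 + 308) = -72/403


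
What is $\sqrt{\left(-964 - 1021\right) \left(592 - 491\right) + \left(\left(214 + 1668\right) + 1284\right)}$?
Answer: $i \sqrt{197319} \approx 444.21 i$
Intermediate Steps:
$\sqrt{\left(-964 - 1021\right) \left(592 - 491\right) + \left(\left(214 + 1668\right) + 1284\right)} = \sqrt{\left(-1985\right) 101 + \left(1882 + 1284\right)} = \sqrt{-200485 + 3166} = \sqrt{-197319} = i \sqrt{197319}$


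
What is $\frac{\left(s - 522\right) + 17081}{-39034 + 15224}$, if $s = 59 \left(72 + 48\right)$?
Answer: $- \frac{23639}{23810} \approx -0.99282$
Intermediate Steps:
$s = 7080$ ($s = 59 \cdot 120 = 7080$)
$\frac{\left(s - 522\right) + 17081}{-39034 + 15224} = \frac{\left(7080 - 522\right) + 17081}{-39034 + 15224} = \frac{\left(7080 - 522\right) + 17081}{-23810} = \left(6558 + 17081\right) \left(- \frac{1}{23810}\right) = 23639 \left(- \frac{1}{23810}\right) = - \frac{23639}{23810}$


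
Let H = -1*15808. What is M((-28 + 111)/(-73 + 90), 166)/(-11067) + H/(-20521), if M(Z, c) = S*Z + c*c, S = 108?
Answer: -6822952424/3860800419 ≈ -1.7672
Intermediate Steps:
H = -15808
M(Z, c) = c**2 + 108*Z (M(Z, c) = 108*Z + c*c = 108*Z + c**2 = c**2 + 108*Z)
M((-28 + 111)/(-73 + 90), 166)/(-11067) + H/(-20521) = (166**2 + 108*((-28 + 111)/(-73 + 90)))/(-11067) - 15808/(-20521) = (27556 + 108*(83/17))*(-1/11067) - 15808*(-1/20521) = (27556 + 108*(83*(1/17)))*(-1/11067) + 15808/20521 = (27556 + 108*(83/17))*(-1/11067) + 15808/20521 = (27556 + 8964/17)*(-1/11067) + 15808/20521 = (477416/17)*(-1/11067) + 15808/20521 = -477416/188139 + 15808/20521 = -6822952424/3860800419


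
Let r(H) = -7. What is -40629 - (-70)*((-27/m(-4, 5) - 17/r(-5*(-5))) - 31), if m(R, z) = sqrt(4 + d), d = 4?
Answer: -42629 - 945*sqrt(2)/2 ≈ -43297.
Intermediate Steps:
m(R, z) = 2*sqrt(2) (m(R, z) = sqrt(4 + 4) = sqrt(8) = 2*sqrt(2))
-40629 - (-70)*((-27/m(-4, 5) - 17/r(-5*(-5))) - 31) = -40629 - (-70)*((-27*sqrt(2)/4 - 17/(-7)) - 31) = -40629 - (-70)*((-27*sqrt(2)/4 - 17*(-1/7)) - 31) = -40629 - (-70)*((-27*sqrt(2)/4 + 17/7) - 31) = -40629 - (-70)*((17/7 - 27*sqrt(2)/4) - 31) = -40629 - (-70)*(-200/7 - 27*sqrt(2)/4) = -40629 - (2000 + 945*sqrt(2)/2) = -40629 + (-2000 - 945*sqrt(2)/2) = -42629 - 945*sqrt(2)/2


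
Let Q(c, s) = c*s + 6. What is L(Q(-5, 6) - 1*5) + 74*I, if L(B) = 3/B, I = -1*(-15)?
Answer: 32187/29 ≈ 1109.9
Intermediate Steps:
Q(c, s) = 6 + c*s
I = 15
L(Q(-5, 6) - 1*5) + 74*I = 3/((6 - 5*6) - 1*5) + 74*15 = 3/((6 - 30) - 5) + 1110 = 3/(-24 - 5) + 1110 = 3/(-29) + 1110 = 3*(-1/29) + 1110 = -3/29 + 1110 = 32187/29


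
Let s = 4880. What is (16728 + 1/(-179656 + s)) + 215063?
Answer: 40511503815/174776 ≈ 2.3179e+5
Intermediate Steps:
(16728 + 1/(-179656 + s)) + 215063 = (16728 + 1/(-179656 + 4880)) + 215063 = (16728 + 1/(-174776)) + 215063 = (16728 - 1/174776) + 215063 = 2923652927/174776 + 215063 = 40511503815/174776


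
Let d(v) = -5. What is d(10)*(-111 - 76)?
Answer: 935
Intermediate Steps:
d(10)*(-111 - 76) = -5*(-111 - 76) = -5*(-187) = 935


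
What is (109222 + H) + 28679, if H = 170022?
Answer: 307923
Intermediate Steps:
(109222 + H) + 28679 = (109222 + 170022) + 28679 = 279244 + 28679 = 307923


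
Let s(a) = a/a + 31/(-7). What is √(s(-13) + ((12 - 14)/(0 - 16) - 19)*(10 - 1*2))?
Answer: I*√7567/7 ≈ 12.427*I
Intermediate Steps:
s(a) = -24/7 (s(a) = 1 + 31*(-⅐) = 1 - 31/7 = -24/7)
√(s(-13) + ((12 - 14)/(0 - 16) - 19)*(10 - 1*2)) = √(-24/7 + ((12 - 14)/(0 - 16) - 19)*(10 - 1*2)) = √(-24/7 + (-2/(-16) - 19)*(10 - 2)) = √(-24/7 + (-2*(-1/16) - 19)*8) = √(-24/7 + (⅛ - 19)*8) = √(-24/7 - 151/8*8) = √(-24/7 - 151) = √(-1081/7) = I*√7567/7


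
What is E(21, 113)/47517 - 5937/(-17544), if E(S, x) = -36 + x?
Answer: 94486439/277879416 ≈ 0.34003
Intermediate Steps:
E(21, 113)/47517 - 5937/(-17544) = (-36 + 113)/47517 - 5937/(-17544) = 77*(1/47517) - 5937*(-1/17544) = 77/47517 + 1979/5848 = 94486439/277879416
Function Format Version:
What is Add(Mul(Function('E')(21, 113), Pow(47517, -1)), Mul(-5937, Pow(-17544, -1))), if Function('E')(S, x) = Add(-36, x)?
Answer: Rational(94486439, 277879416) ≈ 0.34003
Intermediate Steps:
Add(Mul(Function('E')(21, 113), Pow(47517, -1)), Mul(-5937, Pow(-17544, -1))) = Add(Mul(Add(-36, 113), Pow(47517, -1)), Mul(-5937, Pow(-17544, -1))) = Add(Mul(77, Rational(1, 47517)), Mul(-5937, Rational(-1, 17544))) = Add(Rational(77, 47517), Rational(1979, 5848)) = Rational(94486439, 277879416)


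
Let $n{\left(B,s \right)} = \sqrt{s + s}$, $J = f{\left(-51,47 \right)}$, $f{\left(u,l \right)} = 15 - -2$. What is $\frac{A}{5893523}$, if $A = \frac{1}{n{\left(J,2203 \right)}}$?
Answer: $\frac{\sqrt{4406}}{25966862338} \approx 2.5562 \cdot 10^{-9}$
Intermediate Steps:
$f{\left(u,l \right)} = 17$ ($f{\left(u,l \right)} = 15 + 2 = 17$)
$J = 17$
$n{\left(B,s \right)} = \sqrt{2} \sqrt{s}$ ($n{\left(B,s \right)} = \sqrt{2 s} = \sqrt{2} \sqrt{s}$)
$A = \frac{\sqrt{4406}}{4406}$ ($A = \frac{1}{\sqrt{2} \sqrt{2203}} = \frac{1}{\sqrt{4406}} = \frac{\sqrt{4406}}{4406} \approx 0.015065$)
$\frac{A}{5893523} = \frac{\frac{1}{4406} \sqrt{4406}}{5893523} = \frac{\sqrt{4406}}{4406} \cdot \frac{1}{5893523} = \frac{\sqrt{4406}}{25966862338}$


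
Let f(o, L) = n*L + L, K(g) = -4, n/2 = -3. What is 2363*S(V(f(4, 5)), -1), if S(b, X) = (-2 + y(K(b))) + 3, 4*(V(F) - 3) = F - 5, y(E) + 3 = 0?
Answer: -4726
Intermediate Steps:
n = -6 (n = 2*(-3) = -6)
y(E) = -3 (y(E) = -3 + 0 = -3)
f(o, L) = -5*L (f(o, L) = -6*L + L = -5*L)
V(F) = 7/4 + F/4 (V(F) = 3 + (F - 5)/4 = 3 + (-5 + F)/4 = 3 + (-5/4 + F/4) = 7/4 + F/4)
S(b, X) = -2 (S(b, X) = (-2 - 3) + 3 = -5 + 3 = -2)
2363*S(V(f(4, 5)), -1) = 2363*(-2) = -4726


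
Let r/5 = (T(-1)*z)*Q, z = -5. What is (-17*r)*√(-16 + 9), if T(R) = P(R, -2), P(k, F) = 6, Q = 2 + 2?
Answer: 10200*I*√7 ≈ 26987.0*I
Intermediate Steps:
Q = 4
T(R) = 6
r = -600 (r = 5*((6*(-5))*4) = 5*(-30*4) = 5*(-120) = -600)
(-17*r)*√(-16 + 9) = (-17*(-600))*√(-16 + 9) = 10200*√(-7) = 10200*(I*√7) = 10200*I*√7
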